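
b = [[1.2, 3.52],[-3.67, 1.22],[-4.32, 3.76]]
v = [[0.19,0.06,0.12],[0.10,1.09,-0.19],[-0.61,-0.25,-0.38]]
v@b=[[-0.51, 1.19],[-3.06, 0.97],[1.83, -3.88]]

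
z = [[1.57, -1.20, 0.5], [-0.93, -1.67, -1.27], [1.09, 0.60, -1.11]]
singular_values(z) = [2.33, 2.06, 1.59]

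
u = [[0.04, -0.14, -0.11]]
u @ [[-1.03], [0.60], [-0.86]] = [[-0.03]]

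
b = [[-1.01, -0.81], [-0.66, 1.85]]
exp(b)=[[0.70, -1.84], [-1.50, 7.19]]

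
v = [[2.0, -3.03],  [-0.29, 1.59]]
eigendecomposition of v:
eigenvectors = [[0.97, 0.93], [-0.24, 0.36]]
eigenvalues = [2.75, 0.84]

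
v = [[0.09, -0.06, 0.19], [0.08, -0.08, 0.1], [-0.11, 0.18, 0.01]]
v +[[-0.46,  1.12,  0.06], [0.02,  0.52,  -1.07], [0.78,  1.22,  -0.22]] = [[-0.37, 1.06, 0.25], [0.1, 0.44, -0.97], [0.67, 1.4, -0.21]]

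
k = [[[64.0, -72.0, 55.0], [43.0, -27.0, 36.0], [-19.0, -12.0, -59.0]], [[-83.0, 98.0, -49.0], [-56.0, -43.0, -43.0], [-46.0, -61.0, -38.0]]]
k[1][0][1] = 98.0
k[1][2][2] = -38.0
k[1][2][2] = -38.0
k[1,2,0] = -46.0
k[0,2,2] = -59.0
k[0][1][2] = 36.0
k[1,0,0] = -83.0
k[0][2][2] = -59.0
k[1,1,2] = -43.0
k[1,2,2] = -38.0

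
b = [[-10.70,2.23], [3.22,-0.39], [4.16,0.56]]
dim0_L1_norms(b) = [18.08, 3.18]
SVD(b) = [[-0.90, -0.37],[0.27, -0.10],[0.33, -0.92]] @ diag([12.077325740835855, 1.3193949180376887]) @ [[0.99, -0.16], [-0.16, -0.99]]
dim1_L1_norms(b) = [12.93, 3.61, 4.72]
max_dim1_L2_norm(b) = 10.93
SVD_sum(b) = [[-10.78, 1.75], [3.2, -0.52], [3.96, -0.64]] + [[0.08,0.48], [0.02,0.13], [0.20,1.2]]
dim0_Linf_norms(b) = [10.7, 2.23]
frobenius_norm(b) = 12.15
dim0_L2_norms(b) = [11.92, 2.33]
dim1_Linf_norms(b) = [10.7, 3.22, 4.16]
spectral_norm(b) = 12.08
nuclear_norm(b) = 13.40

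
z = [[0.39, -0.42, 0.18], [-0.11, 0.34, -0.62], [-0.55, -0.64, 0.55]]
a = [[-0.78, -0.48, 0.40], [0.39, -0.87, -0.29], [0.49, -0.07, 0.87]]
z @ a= [[-0.38, 0.17, 0.43], [-0.09, -0.20, -0.68], [0.45, 0.78, 0.44]]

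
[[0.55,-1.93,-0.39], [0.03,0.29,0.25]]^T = [[0.55,  0.03],  [-1.93,  0.29],  [-0.39,  0.25]]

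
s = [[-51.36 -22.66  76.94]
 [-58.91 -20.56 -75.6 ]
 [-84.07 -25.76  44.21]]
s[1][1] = -20.56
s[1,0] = -58.91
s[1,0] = -58.91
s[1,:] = [-58.91, -20.56, -75.6]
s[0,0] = -51.36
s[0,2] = 76.94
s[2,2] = 44.21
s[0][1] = -22.66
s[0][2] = 76.94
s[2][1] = -25.76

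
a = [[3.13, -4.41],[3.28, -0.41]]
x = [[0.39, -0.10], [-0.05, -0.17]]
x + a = [[3.52, -4.51],[3.23, -0.58]]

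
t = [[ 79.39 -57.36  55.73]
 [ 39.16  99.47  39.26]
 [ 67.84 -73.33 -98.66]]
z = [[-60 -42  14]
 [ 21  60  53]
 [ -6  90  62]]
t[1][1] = 99.47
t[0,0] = 79.39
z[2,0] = -6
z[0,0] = -60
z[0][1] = -42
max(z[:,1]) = 90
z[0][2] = 14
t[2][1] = -73.33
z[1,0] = 21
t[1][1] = 99.47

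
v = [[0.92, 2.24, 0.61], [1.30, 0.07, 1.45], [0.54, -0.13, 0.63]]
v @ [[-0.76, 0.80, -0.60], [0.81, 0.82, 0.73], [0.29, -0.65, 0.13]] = [[1.29, 2.18, 1.16],[-0.51, 0.15, -0.54],[-0.33, -0.08, -0.34]]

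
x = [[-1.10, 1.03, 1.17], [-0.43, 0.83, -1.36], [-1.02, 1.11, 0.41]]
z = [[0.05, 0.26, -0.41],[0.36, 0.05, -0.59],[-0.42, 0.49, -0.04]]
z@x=[[0.25, -0.19, -0.46], [0.18, -0.24, 0.11], [0.29, -0.07, -1.17]]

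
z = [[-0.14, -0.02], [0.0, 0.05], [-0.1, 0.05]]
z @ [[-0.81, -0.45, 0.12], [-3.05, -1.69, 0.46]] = [[0.17, 0.10, -0.03], [-0.15, -0.08, 0.02], [-0.07, -0.04, 0.01]]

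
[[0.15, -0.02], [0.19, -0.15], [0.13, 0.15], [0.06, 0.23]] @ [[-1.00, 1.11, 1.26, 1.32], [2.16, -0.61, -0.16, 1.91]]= [[-0.19, 0.18, 0.19, 0.16],[-0.51, 0.30, 0.26, -0.04],[0.19, 0.05, 0.14, 0.46],[0.44, -0.07, 0.04, 0.52]]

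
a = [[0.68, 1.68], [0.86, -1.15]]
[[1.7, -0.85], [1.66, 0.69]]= a @[[2.13, 0.08], [0.15, -0.54]]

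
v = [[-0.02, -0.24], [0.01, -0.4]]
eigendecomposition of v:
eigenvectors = [[1.00, 0.54], [0.03, 0.84]]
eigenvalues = [-0.03, -0.39]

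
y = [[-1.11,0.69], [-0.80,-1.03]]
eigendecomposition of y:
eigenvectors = [[(-0.04+0.68j), -0.04-0.68j], [(-0.73+0j), (-0.73-0j)]]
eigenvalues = [(-1.07+0.74j), (-1.07-0.74j)]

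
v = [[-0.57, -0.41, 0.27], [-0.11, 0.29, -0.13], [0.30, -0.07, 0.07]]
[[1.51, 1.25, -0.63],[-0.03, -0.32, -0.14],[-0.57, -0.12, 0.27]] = v @ [[-2.07, -0.92, 1.02], [-1.03, -0.79, -0.55], [-0.34, 1.48, -1.02]]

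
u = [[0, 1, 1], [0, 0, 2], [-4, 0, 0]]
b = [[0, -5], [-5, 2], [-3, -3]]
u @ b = [[-8, -1], [-6, -6], [0, 20]]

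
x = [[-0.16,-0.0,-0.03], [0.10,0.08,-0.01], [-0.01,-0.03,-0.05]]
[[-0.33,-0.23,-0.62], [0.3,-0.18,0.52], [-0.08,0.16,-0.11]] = x @ [[1.96, 1.61, 3.77],[1.33, -4.36, 1.82],[0.44, -0.87, 0.42]]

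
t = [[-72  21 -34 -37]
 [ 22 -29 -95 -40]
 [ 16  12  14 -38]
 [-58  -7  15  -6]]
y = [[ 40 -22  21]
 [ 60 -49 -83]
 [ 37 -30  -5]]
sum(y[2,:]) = 2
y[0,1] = -22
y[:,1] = [-22, -49, -30]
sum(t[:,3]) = -121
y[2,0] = 37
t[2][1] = 12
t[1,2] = -95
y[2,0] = 37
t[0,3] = -37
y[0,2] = 21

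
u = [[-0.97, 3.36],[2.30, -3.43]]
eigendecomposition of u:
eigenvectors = [[0.88, -0.62], [0.47, 0.79]]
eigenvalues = [0.84, -5.24]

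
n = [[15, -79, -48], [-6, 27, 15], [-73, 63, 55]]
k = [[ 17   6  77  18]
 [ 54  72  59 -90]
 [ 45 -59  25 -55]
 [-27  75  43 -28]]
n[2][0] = -73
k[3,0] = -27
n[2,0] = -73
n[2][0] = -73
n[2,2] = 55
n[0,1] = -79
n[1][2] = 15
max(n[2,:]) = 63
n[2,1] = 63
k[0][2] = 77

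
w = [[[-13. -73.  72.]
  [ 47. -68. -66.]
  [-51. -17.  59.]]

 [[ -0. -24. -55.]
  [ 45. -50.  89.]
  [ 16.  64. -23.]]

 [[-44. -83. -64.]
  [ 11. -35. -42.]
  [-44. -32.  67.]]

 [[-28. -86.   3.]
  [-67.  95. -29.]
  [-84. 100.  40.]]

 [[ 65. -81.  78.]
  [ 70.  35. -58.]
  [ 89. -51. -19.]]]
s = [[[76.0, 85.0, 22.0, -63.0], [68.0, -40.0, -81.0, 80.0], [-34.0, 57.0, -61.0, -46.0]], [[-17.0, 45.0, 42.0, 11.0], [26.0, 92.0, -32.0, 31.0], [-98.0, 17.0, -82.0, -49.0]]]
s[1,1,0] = 26.0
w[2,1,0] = 11.0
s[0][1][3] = 80.0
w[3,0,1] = -86.0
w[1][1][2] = 89.0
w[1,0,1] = -24.0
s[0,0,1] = 85.0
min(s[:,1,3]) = 31.0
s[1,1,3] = 31.0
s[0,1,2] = -81.0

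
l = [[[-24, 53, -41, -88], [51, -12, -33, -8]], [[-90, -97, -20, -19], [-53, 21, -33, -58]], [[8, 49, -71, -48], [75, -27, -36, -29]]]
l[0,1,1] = -12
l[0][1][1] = -12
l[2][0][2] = -71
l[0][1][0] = 51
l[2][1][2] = -36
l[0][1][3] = -8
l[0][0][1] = 53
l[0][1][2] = -33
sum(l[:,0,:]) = -388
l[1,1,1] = 21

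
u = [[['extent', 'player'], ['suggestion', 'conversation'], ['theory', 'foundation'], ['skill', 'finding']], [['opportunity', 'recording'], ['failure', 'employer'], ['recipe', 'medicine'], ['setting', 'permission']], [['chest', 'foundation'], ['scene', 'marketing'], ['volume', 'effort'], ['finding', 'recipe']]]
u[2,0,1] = 'foundation'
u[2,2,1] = 'effort'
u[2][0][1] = 'foundation'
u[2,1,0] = 'scene'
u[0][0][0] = 'extent'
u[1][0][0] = 'opportunity'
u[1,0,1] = 'recording'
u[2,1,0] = 'scene'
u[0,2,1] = 'foundation'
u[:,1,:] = [['suggestion', 'conversation'], ['failure', 'employer'], ['scene', 'marketing']]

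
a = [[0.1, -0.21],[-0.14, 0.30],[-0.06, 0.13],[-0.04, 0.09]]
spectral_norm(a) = 0.44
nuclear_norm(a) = 0.44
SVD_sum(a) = [[0.10, -0.21], [-0.14, 0.30], [-0.06, 0.13], [-0.04, 0.09]] + [[0.00, 0.0],[0.00, 0.00],[0.0, 0.00],[0.0, 0.0]]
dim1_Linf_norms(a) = [0.21, 0.3, 0.13, 0.09]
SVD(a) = [[-0.53, -0.62], [0.75, -0.1], [0.33, -0.28], [0.22, -0.73]] @ diag([0.4403330468272552, 0.002609189879310456]) @ [[-0.42, 0.91], [-0.91, -0.42]]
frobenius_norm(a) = 0.44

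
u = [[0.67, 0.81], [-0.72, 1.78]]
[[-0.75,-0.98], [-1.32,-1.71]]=u @ [[-0.15, -0.2], [-0.80, -1.04]]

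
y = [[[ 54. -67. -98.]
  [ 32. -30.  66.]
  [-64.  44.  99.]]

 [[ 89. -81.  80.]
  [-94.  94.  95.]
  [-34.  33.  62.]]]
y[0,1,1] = -30.0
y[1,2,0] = -34.0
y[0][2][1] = 44.0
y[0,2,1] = 44.0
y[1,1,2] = 95.0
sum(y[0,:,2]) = 67.0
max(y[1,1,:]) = 95.0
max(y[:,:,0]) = 89.0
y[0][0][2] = -98.0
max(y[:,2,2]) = 99.0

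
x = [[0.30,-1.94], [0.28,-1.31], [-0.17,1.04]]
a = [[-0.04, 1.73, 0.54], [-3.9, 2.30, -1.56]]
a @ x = [[0.38, -1.63], [-0.26, 2.93]]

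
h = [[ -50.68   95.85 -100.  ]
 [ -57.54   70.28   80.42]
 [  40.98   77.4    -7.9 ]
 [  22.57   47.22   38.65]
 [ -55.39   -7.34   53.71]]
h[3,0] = 22.57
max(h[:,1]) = 95.85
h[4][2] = 53.71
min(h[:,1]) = -7.34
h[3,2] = 38.65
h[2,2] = -7.9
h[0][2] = -100.0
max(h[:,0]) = 40.98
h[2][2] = -7.9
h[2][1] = 77.4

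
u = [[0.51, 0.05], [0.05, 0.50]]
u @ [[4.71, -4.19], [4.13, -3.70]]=[[2.61, -2.32], [2.3, -2.06]]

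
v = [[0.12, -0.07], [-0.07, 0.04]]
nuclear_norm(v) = 0.16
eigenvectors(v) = [[0.86,0.5], [-0.5,0.86]]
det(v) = -0.00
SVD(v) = [[-0.86,  0.50], [0.50,  0.86]] @ diag([0.1606225774829855, 0.0006225774829855093]) @ [[-0.86, 0.5], [-0.5, -0.86]]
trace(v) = 0.16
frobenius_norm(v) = 0.16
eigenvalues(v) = [0.16, -0.0]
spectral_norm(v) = 0.16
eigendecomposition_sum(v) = [[0.12, -0.07], [-0.07, 0.04]] + [[-0.0, -0.0], [-0.0, -0.0]]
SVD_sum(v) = [[0.12,-0.07], [-0.07,0.04]] + [[-0.00,-0.00], [-0.00,-0.0]]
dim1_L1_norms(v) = [0.19, 0.11]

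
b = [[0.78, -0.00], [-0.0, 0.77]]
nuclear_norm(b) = 1.55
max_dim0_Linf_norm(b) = 0.78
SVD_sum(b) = [[0.78, 0.00], [0.00, 0.0]] + [[0.00, 0.00], [0.00, 0.77]]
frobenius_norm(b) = 1.10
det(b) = 0.60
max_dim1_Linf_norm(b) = 0.78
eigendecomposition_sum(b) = [[0.78, 0.0], [0.0, 0.0]] + [[0.0, 0.0], [0.00, 0.77]]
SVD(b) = [[1.0, 0.00], [0.00, 1.00]] @ diag([0.78, 0.77]) @ [[1.0, 0.00],  [0.0, 1.0]]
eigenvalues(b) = [0.78, 0.77]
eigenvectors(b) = [[1.0, 0.0], [0.00, 1.0]]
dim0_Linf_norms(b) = [0.78, 0.77]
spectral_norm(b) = 0.78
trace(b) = 1.55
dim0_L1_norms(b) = [0.78, 0.77]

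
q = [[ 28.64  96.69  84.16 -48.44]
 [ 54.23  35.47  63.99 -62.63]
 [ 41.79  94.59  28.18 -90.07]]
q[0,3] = -48.44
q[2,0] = 41.79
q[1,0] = 54.23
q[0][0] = 28.64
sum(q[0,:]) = 161.05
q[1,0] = 54.23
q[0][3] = -48.44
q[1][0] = 54.23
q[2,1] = 94.59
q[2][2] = 28.18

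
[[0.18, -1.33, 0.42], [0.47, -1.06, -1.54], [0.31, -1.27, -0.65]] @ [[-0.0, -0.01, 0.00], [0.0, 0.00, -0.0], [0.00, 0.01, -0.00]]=[[0.00, 0.00, 0.00], [0.0, -0.02, 0.0], [0.00, -0.01, 0.0]]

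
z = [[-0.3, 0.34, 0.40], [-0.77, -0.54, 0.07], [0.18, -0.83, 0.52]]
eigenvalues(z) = [(-0.52+0.66j), (-0.52-0.66j), (0.71+0j)]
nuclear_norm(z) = 2.49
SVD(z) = [[0.05, 0.43, 0.90], [-0.64, 0.7, -0.3], [-0.76, -0.57, 0.31]] @ diag([1.1370360093098326, 0.8110726255699646, 0.5440682949628793]) @ [[0.30, 0.88, -0.37],[-0.95, 0.29, -0.09],[0.03, 0.38, 0.92]]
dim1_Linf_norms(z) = [0.4, 0.77, 0.83]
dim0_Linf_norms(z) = [0.77, 0.83, 0.52]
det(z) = 0.50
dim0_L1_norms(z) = [1.25, 1.71, 0.99]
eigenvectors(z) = [[(-0.01+0.56j), (-0.01-0.56j), 0.32+0.00j], [-0.68+0.00j, -0.68-0.00j, -0.15+0.00j], [(-0.34-0.32j), (-0.34+0.32j), (0.94+0j)]]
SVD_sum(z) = [[0.02, 0.05, -0.02], [-0.22, -0.64, 0.27], [-0.26, -0.76, 0.32]] + [[-0.33, 0.10, -0.03], [-0.54, 0.17, -0.05], [0.44, -0.13, 0.04]] + [[0.01, 0.19, 0.45], [-0.0, -0.06, -0.15], [0.0, 0.06, 0.16]]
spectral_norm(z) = 1.14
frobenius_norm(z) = 1.50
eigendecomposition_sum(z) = [[-0.20+0.29j,(0.22+0.24j),(0.1-0.06j)],[(-0.36-0.24j),-0.29+0.27j,(0.08+0.13j)],[-0.07-0.29j,(-0.27+0j),-0.02+0.10j]] + [[(-0.2-0.29j), (0.22-0.24j), (0.1+0.06j)],  [(-0.36+0.24j), (-0.29-0.27j), (0.08-0.13j)],  [(-0.07+0.29j), -0.27-0.00j, (-0.02-0.1j)]] + [[(0.11-0j),-0.10+0.00j,(0.19-0j)], [(-0.05+0j),(0.04-0j),-0.09+0.00j], [(0.32-0j),-0.28+0.00j,0.56-0.00j]]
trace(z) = -0.32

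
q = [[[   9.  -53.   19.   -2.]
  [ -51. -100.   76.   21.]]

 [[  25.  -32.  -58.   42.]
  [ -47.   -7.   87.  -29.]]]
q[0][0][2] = 19.0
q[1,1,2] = 87.0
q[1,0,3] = 42.0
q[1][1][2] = 87.0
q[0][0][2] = 19.0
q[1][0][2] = -58.0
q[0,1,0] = -51.0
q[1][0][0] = 25.0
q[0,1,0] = -51.0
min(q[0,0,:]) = -53.0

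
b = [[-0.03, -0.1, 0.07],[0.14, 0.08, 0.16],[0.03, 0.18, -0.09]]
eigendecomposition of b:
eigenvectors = [[0.22,  -0.82,  -0.59], [-0.80,  0.28,  -0.18], [-0.56,  0.51,  0.79]]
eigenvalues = [0.15, -0.04, -0.15]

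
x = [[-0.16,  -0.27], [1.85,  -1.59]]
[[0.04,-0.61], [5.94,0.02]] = x@[[2.04, 1.29], [-1.36, 1.49]]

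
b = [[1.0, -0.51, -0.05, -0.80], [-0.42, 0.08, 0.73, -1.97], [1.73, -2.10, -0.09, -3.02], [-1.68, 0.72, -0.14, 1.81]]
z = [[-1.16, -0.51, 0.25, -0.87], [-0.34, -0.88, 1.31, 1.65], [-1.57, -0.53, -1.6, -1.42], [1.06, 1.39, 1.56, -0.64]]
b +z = [[-0.16, -1.02, 0.2, -1.67], [-0.76, -0.80, 2.04, -0.32], [0.16, -2.63, -1.69, -4.44], [-0.62, 2.11, 1.42, 1.17]]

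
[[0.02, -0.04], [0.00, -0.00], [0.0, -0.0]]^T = [[0.02, 0.0, 0.0],[-0.04, -0.0, -0.00]]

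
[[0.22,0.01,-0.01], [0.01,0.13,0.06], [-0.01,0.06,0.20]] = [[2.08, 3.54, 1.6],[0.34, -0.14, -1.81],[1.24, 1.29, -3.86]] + [[-1.86, -3.53, -1.61], [-0.33, 0.27, 1.87], [-1.25, -1.23, 4.06]]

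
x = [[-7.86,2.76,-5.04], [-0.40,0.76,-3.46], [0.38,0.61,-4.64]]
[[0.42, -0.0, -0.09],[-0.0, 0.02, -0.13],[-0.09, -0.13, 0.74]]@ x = [[-3.34, 1.10, -1.70], [-0.06, -0.06, 0.53], [1.04, 0.10, -2.53]]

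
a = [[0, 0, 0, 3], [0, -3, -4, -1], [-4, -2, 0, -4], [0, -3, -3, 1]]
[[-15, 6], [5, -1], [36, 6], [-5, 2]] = a@[[-4, -4], [0, 1], [0, -1], [-5, 2]]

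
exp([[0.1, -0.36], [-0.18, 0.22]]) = [[1.14,  -0.43], [-0.21,  1.29]]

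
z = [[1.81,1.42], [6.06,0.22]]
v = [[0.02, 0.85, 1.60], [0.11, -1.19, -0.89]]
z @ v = [[0.19, -0.15, 1.63], [0.15, 4.89, 9.50]]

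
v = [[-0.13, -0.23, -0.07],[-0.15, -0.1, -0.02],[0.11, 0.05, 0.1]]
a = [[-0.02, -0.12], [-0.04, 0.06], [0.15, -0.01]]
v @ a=[[0.00, 0.0], [0.0, 0.01], [0.01, -0.01]]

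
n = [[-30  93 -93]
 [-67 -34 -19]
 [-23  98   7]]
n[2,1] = 98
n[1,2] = -19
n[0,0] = -30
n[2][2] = 7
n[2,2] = 7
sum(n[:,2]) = -105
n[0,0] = -30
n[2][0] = -23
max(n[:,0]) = -23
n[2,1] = 98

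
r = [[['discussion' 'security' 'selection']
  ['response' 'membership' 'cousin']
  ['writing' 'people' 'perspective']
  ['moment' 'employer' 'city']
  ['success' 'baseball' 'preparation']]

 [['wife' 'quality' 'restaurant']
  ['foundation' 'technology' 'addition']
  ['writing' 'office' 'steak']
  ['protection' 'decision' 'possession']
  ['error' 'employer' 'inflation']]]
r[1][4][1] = 'employer'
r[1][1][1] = 'technology'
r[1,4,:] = ['error', 'employer', 'inflation']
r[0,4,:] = ['success', 'baseball', 'preparation']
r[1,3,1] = 'decision'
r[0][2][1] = 'people'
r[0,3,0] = 'moment'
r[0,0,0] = 'discussion'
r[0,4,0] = 'success'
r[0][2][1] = 'people'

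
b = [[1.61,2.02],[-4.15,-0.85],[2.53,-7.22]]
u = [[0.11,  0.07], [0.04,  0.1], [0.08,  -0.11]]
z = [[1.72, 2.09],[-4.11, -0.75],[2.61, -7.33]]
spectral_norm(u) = 0.17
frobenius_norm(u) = 0.22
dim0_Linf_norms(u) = [0.11, 0.11]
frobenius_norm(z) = 9.24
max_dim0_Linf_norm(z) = 7.33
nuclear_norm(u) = 0.31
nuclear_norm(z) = 12.66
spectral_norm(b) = 7.79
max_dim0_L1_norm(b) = 10.09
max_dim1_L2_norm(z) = 7.78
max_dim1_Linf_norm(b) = 7.22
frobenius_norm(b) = 9.12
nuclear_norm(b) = 12.53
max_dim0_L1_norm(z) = 10.17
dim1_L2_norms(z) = [2.71, 4.18, 7.78]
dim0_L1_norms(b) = [8.29, 10.09]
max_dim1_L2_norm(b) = 7.65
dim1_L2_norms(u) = [0.13, 0.11, 0.14]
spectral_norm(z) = 7.93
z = b + u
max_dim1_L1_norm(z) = 9.94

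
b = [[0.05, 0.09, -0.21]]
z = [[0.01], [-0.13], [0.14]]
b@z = [[-0.04]]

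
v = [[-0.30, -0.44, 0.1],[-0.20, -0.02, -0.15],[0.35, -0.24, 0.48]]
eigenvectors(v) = [[-0.23, 0.91, -0.54],  [0.28, 0.31, 0.52],  [-0.93, -0.25, 0.66]]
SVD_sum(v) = [[0.06, -0.05, 0.09], [-0.10, 0.09, -0.15], [0.32, -0.28, 0.48]] + [[-0.36, -0.39, 0.01],  [-0.10, -0.11, 0.0],  [0.03, 0.04, -0.0]] + [[-0.00, 0.00, 0.00], [0.0, -0.0, -0.0], [0.0, -0.00, -0.0]]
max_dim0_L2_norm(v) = 0.51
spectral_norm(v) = 0.68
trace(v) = 0.16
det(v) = 0.00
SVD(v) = [[0.17, 0.96, -0.22],[-0.3, 0.27, 0.92],[0.94, -0.09, 0.33]] @ diag([0.6805405505525062, 0.551239102100385, 0.00010662669955925046]) @ [[0.49,-0.43,0.75], [-0.68,-0.73,0.02], [0.54,-0.52,-0.66]]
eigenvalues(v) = [0.64, -0.48, -0.0]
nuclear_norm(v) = 1.23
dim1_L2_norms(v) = [0.54, 0.25, 0.64]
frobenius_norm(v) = 0.88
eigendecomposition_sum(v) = [[0.06, -0.08, 0.12], [-0.08, 0.1, -0.14], [0.25, -0.34, 0.48]] + [[-0.36, -0.36, -0.02], [-0.12, -0.12, -0.01], [0.1, 0.1, 0.0]] + [[-0.00, 0.00, 0.0],[0.0, -0.0, -0.00],[0.0, -0.00, -0.0]]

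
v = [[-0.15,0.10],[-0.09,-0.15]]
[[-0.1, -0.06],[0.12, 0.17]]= v @ [[0.09, -0.25], [-0.88, -1.0]]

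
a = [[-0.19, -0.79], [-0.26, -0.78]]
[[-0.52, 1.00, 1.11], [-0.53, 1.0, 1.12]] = a @ [[0.14, -0.26, -0.29],[0.63, -1.20, -1.34]]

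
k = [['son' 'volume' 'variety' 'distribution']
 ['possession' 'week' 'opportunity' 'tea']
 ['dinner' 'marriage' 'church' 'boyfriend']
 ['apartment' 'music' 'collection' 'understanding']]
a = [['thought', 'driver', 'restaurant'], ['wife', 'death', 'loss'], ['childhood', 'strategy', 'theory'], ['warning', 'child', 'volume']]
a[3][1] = 'child'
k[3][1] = 'music'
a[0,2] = 'restaurant'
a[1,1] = 'death'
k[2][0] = 'dinner'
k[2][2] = 'church'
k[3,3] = 'understanding'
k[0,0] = 'son'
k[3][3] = 'understanding'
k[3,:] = ['apartment', 'music', 'collection', 'understanding']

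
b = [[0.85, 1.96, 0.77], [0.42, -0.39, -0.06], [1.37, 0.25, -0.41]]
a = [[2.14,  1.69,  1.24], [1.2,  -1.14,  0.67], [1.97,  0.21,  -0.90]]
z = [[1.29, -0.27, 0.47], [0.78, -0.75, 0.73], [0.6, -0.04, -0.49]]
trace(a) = 0.10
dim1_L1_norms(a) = [5.07, 3.01, 3.08]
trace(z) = 0.05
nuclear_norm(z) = 3.01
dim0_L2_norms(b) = [1.67, 2.01, 0.87]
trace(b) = 0.05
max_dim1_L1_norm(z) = 2.26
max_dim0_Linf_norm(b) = 1.96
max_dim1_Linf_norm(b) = 1.96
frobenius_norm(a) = 4.11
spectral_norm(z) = 1.86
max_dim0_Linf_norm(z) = 1.29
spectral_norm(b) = 2.38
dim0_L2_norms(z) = [1.62, 0.8, 1.0]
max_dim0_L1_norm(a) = 5.31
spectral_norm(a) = 3.38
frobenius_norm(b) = 2.76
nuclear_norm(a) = 6.67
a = b + z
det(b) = 0.82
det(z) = 0.49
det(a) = 9.05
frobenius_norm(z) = 2.06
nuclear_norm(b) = 4.00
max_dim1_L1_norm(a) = 5.07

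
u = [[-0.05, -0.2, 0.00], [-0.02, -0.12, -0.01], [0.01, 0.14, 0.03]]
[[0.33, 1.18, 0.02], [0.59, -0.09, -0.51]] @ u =[[-0.04,-0.2,-0.01], [-0.03,-0.18,-0.01]]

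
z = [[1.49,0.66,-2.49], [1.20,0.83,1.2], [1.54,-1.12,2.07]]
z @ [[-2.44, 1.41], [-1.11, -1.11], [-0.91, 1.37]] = [[-2.10,-2.04], [-4.94,2.41], [-4.40,6.25]]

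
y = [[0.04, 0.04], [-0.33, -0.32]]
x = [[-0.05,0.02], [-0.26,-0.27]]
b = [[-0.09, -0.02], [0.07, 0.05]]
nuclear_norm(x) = 0.43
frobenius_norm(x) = 0.38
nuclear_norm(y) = 0.46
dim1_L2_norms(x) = [0.05, 0.37]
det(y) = 0.00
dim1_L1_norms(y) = [0.08, 0.65]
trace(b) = -0.04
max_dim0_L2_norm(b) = 0.11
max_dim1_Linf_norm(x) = 0.27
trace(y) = -0.28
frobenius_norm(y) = 0.46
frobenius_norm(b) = 0.13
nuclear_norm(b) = 0.15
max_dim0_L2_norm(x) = 0.27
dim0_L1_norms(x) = [0.31, 0.29]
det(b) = -0.00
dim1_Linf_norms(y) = [0.04, 0.33]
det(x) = 0.02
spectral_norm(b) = 0.12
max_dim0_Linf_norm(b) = 0.09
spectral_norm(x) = 0.38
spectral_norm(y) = 0.46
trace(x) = -0.32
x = b + y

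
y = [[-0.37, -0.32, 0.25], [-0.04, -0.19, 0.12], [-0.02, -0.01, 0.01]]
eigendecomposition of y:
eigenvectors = [[0.99, -0.14, 0.84], [0.15, -0.51, -0.54], [0.05, -0.85, 0.07]]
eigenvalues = [-0.41, 0.0, -0.14]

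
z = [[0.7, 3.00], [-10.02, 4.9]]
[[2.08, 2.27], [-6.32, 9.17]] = z @ [[0.87, -0.49], [0.49, 0.87]]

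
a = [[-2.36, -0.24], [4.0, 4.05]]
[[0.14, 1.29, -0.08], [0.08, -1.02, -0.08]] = a@[[-0.07, -0.58, 0.04],  [0.09, 0.32, -0.06]]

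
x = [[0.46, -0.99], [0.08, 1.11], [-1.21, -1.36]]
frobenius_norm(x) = 2.40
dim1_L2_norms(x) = [1.09, 1.11, 1.82]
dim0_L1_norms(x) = [1.75, 3.46]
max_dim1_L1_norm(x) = 2.57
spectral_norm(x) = 2.15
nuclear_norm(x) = 3.21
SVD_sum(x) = [[-0.29,-0.66], [0.42,0.96], [-0.69,-1.59]] + [[0.75, -0.33],[-0.34, 0.15],[-0.52, 0.23]]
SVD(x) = [[0.34, 0.77], [-0.49, -0.35], [0.8, -0.53]] @ diag([2.1491459617980904, 1.060693940251834]) @ [[-0.40, -0.92], [0.92, -0.40]]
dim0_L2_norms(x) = [1.3, 2.02]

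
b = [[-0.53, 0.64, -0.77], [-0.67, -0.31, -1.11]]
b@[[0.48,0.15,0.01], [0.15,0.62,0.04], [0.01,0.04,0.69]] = [[-0.17, 0.29, -0.51], [-0.38, -0.34, -0.78]]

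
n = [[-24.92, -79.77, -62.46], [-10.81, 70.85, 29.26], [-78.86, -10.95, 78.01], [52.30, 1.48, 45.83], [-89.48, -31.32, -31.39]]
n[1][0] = -10.81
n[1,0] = -10.81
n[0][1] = -79.77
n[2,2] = 78.01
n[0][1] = -79.77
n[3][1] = 1.48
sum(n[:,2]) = 59.25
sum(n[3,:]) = 99.60999999999999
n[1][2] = 29.26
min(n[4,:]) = -89.48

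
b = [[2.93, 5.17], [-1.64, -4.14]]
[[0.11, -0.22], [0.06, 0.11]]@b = [[0.68, 1.48], [-0.00, -0.15]]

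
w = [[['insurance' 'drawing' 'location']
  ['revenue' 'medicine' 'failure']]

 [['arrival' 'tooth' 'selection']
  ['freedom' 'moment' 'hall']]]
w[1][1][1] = 'moment'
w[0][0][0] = 'insurance'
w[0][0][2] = 'location'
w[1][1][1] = 'moment'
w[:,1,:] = [['revenue', 'medicine', 'failure'], ['freedom', 'moment', 'hall']]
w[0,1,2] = 'failure'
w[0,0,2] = 'location'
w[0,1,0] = 'revenue'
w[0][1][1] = 'medicine'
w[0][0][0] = 'insurance'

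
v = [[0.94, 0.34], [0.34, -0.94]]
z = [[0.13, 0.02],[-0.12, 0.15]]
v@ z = [[0.08, 0.07], [0.16, -0.13]]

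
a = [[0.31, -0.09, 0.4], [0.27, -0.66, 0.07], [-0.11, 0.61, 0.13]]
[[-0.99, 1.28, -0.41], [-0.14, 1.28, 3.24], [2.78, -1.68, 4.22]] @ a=[[0.08, -1.01, -0.36], [-0.05, 1.14, 0.45], [-0.06, 3.43, 1.54]]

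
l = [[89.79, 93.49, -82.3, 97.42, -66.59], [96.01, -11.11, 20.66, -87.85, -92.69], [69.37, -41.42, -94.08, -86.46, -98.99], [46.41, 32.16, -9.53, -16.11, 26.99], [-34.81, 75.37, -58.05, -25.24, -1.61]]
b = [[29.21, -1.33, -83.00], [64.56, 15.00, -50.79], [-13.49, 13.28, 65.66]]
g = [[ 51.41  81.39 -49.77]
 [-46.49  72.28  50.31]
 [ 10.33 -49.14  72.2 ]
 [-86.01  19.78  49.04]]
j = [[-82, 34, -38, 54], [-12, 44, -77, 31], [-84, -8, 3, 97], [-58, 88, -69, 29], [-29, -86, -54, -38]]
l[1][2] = 20.66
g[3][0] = -86.01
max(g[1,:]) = 72.28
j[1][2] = -77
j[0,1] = 34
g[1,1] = 72.28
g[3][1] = 19.78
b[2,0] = -13.49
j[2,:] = [-84, -8, 3, 97]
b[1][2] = -50.79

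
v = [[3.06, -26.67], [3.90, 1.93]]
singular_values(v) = [26.89, 4.09]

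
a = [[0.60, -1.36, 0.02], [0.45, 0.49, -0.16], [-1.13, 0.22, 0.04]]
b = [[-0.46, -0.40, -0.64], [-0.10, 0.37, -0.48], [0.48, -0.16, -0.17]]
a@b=[[-0.13, -0.75, 0.27],[-0.33, 0.03, -0.5],[0.52, 0.53, 0.61]]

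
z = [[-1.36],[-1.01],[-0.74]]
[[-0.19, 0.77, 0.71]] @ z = [[-1.04]]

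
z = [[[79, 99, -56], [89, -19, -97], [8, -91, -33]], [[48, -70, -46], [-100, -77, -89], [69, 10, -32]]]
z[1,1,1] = -77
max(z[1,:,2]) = -32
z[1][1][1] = -77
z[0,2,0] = 8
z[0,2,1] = -91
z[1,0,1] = -70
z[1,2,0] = 69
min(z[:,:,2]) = -97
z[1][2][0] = 69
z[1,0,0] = 48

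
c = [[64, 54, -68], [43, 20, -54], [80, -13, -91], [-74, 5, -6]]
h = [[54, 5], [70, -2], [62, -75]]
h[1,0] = 70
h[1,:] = [70, -2]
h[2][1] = -75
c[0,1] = 54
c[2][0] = 80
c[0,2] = -68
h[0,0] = 54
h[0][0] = 54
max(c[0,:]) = 64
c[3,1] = 5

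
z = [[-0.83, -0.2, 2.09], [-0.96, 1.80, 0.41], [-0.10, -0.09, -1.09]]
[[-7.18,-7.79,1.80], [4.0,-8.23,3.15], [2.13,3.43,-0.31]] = z @ [[1.70, 2.18, -1.50], [3.68, -2.7, 0.87], [-2.41, -3.12, 0.35]]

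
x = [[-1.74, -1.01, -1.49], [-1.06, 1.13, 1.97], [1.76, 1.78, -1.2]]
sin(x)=[[-1.83, -0.98, -0.1], [0.53, 0.6, 1.28], [-0.93, 0.36, -1.36]]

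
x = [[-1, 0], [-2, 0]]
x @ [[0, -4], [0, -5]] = [[0, 4], [0, 8]]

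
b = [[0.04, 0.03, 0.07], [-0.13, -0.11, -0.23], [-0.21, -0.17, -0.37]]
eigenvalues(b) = [-0.44, 0.0, -0.0]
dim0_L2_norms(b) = [0.25, 0.2, 0.44]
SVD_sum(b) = [[0.04, 0.03, 0.07],[-0.13, -0.11, -0.23],[-0.21, -0.17, -0.37]] + [[0.00, -0.00, 0.0], [0.00, -0.00, 0.0], [-0.00, 0.0, -0.0]] + [[-0.0, -0.00, 0.0], [0.00, 0.0, -0.00], [-0.0, -0.0, 0.0]]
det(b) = -0.00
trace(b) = -0.44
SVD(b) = [[-0.16, -0.56, 0.82], [0.52, -0.75, -0.41], [0.84, 0.36, 0.41]] @ diag([0.5469752743797841, 0.004248437025529888, 7.843011983142172e-19]) @ [[-0.46, -0.37, -0.81],[-0.28, 0.92, -0.27],[-0.84, -0.11, 0.53]]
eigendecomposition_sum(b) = [[0.04, 0.03, 0.07], [-0.13, -0.11, -0.23], [-0.21, -0.17, -0.37]] + [[0.00, -0.0, 0.0], [0.00, -0.00, 0.0], [-0.0, 0.00, -0.00]] + [[0.00, -0.00, 0.00], [0.0, -0.0, 0.00], [-0.00, 0.0, -0.0]]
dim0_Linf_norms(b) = [0.21, 0.17, 0.37]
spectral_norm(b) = 0.55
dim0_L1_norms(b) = [0.38, 0.31, 0.67]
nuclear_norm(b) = 0.55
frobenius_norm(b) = 0.55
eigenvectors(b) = [[0.16, -0.84, -0.58], [-0.53, -0.11, -0.56], [-0.84, 0.53, 0.59]]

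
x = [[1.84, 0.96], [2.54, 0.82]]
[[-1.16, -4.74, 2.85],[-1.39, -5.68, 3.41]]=x @[[-0.41,-1.68,1.01], [-0.42,-1.72,1.03]]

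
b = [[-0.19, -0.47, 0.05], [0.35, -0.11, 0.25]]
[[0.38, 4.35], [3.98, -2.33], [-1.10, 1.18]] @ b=[[1.45,-0.66,1.11],[-1.57,-1.61,-0.38],[0.62,0.39,0.24]]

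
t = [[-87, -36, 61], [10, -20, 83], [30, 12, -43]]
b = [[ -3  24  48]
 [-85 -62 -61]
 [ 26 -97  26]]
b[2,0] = 26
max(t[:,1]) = 12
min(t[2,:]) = -43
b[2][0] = 26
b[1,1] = -62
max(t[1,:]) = 83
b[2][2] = 26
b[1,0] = -85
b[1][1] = -62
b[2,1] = -97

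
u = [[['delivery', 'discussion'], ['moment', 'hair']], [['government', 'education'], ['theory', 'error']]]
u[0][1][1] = 'hair'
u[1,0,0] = 'government'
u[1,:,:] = [['government', 'education'], ['theory', 'error']]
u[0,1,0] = 'moment'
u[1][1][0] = 'theory'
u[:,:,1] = [['discussion', 'hair'], ['education', 'error']]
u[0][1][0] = 'moment'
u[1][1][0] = 'theory'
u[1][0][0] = 'government'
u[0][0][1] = 'discussion'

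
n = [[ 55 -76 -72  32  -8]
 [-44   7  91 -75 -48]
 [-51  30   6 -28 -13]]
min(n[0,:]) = -76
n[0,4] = -8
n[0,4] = -8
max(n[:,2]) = 91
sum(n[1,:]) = -69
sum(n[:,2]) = 25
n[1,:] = [-44, 7, 91, -75, -48]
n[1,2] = 91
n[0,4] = -8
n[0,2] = -72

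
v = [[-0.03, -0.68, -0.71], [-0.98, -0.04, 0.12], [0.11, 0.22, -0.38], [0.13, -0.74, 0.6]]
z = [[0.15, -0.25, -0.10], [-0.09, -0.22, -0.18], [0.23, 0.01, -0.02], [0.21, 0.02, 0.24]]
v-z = [[-0.18,-0.43,-0.61], [-0.89,0.18,0.30], [-0.12,0.21,-0.36], [-0.08,-0.76,0.36]]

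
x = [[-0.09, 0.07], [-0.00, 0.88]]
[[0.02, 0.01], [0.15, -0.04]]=x@[[-0.06, -0.18], [0.17, -0.05]]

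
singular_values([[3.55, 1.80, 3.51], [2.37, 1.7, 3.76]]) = [7.09, 0.76]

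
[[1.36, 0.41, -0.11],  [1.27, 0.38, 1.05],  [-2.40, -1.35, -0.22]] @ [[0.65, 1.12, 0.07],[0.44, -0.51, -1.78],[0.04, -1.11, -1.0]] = [[1.06, 1.44, -0.52],[1.03, 0.06, -1.64],[-2.16, -1.76, 2.46]]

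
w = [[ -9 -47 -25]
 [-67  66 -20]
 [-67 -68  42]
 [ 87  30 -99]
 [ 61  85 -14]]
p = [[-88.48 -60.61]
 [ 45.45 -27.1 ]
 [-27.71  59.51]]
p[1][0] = 45.45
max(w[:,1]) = 85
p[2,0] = -27.71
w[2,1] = -68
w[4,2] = -14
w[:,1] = [-47, 66, -68, 30, 85]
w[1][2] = -20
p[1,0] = 45.45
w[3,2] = -99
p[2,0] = -27.71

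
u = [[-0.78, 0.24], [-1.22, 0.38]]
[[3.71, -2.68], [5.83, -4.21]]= u @[[-2.91,2.03],  [5.99,-4.55]]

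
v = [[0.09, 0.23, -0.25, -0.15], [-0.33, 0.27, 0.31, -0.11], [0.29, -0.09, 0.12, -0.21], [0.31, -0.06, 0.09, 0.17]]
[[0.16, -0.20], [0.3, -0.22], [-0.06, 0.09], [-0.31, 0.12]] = v@[[-0.53,  0.14], [0.34,  -0.73], [-0.13,  0.11], [-0.66,  0.12]]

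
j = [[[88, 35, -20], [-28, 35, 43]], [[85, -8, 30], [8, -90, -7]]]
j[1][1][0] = 8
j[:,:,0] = [[88, -28], [85, 8]]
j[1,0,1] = -8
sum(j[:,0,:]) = 210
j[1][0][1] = -8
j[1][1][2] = -7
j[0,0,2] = -20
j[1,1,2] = -7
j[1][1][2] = -7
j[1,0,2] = 30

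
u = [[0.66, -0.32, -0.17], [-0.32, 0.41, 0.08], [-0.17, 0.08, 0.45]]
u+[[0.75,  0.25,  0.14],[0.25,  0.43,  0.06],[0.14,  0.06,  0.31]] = [[1.41, -0.07, -0.03], [-0.07, 0.84, 0.14], [-0.03, 0.14, 0.76]]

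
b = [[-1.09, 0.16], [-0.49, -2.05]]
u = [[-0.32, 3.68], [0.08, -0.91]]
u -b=[[0.77,3.52], [0.57,1.14]]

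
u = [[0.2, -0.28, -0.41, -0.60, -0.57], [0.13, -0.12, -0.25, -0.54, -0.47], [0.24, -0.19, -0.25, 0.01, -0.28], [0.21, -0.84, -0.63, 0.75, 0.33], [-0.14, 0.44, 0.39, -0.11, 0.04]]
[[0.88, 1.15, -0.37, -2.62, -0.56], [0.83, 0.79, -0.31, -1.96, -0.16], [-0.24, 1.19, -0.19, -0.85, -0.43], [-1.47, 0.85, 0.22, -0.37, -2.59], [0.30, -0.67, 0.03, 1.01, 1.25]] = u @ [[0.31, 2.85, 1.53, 0.7, -0.17], [-0.66, -0.16, -0.39, 2.37, 0.54], [0.91, -0.19, 0.69, 0.44, 2.71], [-2.31, 0.65, -0.71, 1.59, 0.08], [0.66, -1.49, 1.63, 1.69, -1.38]]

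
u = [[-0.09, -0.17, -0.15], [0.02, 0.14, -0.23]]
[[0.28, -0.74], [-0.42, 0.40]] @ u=[[-0.04, -0.15, 0.13], [0.05, 0.13, -0.03]]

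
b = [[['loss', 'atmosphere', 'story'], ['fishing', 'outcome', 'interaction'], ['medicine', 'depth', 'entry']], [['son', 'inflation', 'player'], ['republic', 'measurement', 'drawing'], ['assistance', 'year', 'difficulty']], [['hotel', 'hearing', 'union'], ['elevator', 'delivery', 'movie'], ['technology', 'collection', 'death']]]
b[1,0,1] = 'inflation'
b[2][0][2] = 'union'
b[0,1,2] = 'interaction'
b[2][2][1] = 'collection'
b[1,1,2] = 'drawing'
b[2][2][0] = 'technology'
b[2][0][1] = 'hearing'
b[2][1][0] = 'elevator'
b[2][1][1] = 'delivery'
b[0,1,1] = 'outcome'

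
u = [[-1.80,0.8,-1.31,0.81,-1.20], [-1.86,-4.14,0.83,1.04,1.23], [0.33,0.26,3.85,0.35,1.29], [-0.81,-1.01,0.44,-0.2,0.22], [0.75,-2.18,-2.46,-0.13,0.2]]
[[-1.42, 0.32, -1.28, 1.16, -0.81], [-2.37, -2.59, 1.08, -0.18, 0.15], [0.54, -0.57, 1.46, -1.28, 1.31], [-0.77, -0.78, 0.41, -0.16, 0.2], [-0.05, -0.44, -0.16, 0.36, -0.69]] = u@[[0.79, 0.18, 0.1, -0.13, -0.08], [0.18, 0.54, -0.24, 0.04, 0.11], [0.1, -0.24, 0.34, -0.26, 0.21], [-0.13, 0.04, -0.26, 0.28, -0.27], [-0.08, 0.11, 0.21, -0.27, 0.46]]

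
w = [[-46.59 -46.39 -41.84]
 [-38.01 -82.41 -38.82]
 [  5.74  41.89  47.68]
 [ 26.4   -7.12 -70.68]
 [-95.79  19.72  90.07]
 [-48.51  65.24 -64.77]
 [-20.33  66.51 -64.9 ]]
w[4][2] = 90.07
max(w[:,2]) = 90.07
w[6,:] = [-20.33, 66.51, -64.9]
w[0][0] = -46.59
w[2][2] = 47.68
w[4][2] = 90.07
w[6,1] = 66.51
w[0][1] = -46.39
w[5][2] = -64.77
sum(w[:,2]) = -143.26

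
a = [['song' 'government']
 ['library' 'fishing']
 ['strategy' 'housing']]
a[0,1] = 'government'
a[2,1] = 'housing'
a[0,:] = ['song', 'government']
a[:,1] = ['government', 'fishing', 'housing']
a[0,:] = ['song', 'government']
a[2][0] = 'strategy'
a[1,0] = 'library'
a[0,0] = 'song'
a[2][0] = 'strategy'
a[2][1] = 'housing'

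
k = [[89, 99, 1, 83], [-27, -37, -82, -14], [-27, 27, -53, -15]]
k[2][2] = -53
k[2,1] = 27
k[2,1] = 27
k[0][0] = 89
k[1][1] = -37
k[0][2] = 1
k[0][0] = 89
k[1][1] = -37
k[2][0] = -27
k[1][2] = -82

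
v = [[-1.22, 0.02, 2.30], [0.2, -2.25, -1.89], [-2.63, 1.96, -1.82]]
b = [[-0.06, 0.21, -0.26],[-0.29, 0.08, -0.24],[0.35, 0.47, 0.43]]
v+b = [[-1.28, 0.23, 2.04], [-0.09, -2.17, -2.13], [-2.28, 2.43, -1.39]]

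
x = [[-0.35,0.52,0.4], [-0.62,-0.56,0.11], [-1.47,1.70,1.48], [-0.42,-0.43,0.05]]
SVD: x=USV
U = [[-0.27, 0.07, 0.27], [-0.02, -0.81, 0.57], [-0.96, -0.01, -0.09], [0.01, -0.58, -0.77]]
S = [2.79, 1.04, 0.0]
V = [[0.54, -0.63, -0.55],[0.71, 0.7, -0.1],[0.45, -0.34, 0.83]]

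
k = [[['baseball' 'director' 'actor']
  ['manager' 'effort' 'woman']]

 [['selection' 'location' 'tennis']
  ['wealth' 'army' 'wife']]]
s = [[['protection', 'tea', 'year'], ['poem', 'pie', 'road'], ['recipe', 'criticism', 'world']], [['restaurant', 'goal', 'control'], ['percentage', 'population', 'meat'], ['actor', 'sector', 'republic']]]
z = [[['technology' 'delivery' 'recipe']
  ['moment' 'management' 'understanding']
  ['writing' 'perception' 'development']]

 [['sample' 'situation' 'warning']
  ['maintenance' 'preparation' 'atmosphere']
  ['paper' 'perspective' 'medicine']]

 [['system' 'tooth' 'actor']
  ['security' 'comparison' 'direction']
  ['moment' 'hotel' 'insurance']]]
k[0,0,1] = 'director'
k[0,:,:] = [['baseball', 'director', 'actor'], ['manager', 'effort', 'woman']]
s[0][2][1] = 'criticism'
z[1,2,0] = 'paper'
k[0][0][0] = 'baseball'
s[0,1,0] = 'poem'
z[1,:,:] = [['sample', 'situation', 'warning'], ['maintenance', 'preparation', 'atmosphere'], ['paper', 'perspective', 'medicine']]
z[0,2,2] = 'development'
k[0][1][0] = 'manager'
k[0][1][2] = 'woman'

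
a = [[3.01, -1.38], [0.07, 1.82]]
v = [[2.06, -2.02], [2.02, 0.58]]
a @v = [[3.41, -6.88], [3.82, 0.91]]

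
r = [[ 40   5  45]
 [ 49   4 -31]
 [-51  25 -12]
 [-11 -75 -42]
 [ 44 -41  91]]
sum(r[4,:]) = 94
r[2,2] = -12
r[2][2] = -12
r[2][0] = -51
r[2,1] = 25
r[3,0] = -11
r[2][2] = -12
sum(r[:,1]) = -82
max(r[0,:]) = 45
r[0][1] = 5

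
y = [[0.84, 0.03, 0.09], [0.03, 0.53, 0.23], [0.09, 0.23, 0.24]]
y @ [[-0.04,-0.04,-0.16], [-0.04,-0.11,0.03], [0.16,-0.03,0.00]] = [[-0.02, -0.04, -0.13], [0.01, -0.07, 0.01], [0.03, -0.04, -0.01]]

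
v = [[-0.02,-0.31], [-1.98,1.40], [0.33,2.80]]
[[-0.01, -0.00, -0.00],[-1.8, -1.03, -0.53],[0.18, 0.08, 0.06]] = v@[[0.88, 0.50, 0.26], [-0.04, -0.03, -0.01]]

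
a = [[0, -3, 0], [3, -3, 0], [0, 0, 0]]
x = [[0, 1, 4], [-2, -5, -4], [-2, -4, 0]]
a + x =[[0, -2, 4], [1, -8, -4], [-2, -4, 0]]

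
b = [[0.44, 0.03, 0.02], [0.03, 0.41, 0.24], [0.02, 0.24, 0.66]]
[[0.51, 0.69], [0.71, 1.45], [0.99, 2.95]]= b @ [[1.05, 1.31], [1.02, 1.08], [1.09, 4.04]]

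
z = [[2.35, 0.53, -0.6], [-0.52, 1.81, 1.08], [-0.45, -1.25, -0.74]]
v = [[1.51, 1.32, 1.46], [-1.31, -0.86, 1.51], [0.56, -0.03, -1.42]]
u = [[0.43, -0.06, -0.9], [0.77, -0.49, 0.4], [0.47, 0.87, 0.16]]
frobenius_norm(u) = 1.73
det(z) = -1.32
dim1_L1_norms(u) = [1.39, 1.66, 1.5]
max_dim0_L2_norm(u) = 1.0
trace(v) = -0.77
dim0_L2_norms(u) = [1.0, 1.0, 1.0]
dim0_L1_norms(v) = [3.38, 2.21, 4.39]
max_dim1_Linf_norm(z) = 2.35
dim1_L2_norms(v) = [2.48, 2.18, 1.53]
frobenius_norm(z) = 3.63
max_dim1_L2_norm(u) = 1.0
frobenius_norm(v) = 3.64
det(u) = -1.00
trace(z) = 3.42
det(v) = 1.33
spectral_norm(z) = 2.57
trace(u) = 0.10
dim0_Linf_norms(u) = [0.77, 0.87, 0.9]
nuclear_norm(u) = 3.00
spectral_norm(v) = 2.58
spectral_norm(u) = 1.00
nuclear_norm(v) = 5.34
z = v @ u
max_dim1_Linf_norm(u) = 0.9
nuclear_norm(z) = 5.33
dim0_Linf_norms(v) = [1.51, 1.32, 1.51]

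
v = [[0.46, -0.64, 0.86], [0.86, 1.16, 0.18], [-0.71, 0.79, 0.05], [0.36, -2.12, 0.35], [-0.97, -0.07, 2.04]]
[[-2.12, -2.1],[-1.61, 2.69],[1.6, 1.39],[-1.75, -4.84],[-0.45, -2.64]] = v @ [[-2.02, 0.4], [0.29, 2.18], [-1.17, -1.03]]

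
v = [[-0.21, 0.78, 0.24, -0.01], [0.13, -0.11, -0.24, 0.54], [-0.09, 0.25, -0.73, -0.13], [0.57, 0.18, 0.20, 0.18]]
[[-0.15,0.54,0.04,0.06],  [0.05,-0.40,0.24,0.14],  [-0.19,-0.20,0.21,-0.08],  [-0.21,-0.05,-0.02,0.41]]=v @ [[-0.38, -0.31, -0.09, 0.57], [-0.34, 0.44, 0.13, 0.21], [0.16, 0.53, -0.30, 0.07], [0.18, -0.35, 0.35, 0.2]]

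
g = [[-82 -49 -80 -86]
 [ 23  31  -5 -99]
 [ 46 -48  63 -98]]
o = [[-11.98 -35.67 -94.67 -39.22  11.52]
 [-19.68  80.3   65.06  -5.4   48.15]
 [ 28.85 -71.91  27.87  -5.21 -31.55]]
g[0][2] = -80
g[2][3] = -98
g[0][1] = -49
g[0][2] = -80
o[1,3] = -5.4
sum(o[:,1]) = -27.28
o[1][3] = -5.4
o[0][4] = 11.52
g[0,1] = -49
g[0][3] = -86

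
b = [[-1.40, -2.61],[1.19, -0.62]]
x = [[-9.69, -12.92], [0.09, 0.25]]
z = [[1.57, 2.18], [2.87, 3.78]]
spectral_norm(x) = 16.15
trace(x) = -9.44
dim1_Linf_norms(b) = [2.61, 1.19]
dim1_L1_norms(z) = [3.75, 6.65]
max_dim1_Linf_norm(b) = 2.61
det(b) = 3.97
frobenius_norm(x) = 16.15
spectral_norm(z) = 5.45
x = b @ z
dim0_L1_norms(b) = [2.59, 3.23]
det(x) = -1.26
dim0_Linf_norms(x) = [9.69, 12.92]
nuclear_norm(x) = 16.23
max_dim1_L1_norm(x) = 22.61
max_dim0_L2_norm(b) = 2.68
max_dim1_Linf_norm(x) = 12.92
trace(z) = 5.35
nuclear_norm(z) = 5.51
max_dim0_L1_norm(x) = 13.17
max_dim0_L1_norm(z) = 5.96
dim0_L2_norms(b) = [1.84, 2.68]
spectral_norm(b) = 2.96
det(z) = -0.32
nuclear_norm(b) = 4.30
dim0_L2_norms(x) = [9.69, 12.92]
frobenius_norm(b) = 3.25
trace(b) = -2.02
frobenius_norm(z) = 5.45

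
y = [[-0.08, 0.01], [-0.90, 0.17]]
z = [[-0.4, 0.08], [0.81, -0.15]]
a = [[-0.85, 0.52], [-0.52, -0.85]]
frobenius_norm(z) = 0.92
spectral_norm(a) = 1.00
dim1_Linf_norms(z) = [0.4, 0.81]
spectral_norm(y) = 0.92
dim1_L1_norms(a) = [1.37, 1.37]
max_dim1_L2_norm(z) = 0.82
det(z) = -0.00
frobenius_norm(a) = 1.41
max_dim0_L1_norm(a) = 1.37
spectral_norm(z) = 0.92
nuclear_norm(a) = 1.99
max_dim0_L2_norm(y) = 0.9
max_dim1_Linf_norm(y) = 0.9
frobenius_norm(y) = 0.92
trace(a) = -1.70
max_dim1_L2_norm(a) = 1.0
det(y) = -0.00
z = a @ y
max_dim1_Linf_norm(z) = 0.81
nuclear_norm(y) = 0.92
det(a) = 0.99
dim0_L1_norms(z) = [1.21, 0.23]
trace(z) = -0.55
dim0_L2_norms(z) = [0.9, 0.17]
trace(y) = 0.09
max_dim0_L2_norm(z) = 0.9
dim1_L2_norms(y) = [0.08, 0.92]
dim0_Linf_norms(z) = [0.81, 0.15]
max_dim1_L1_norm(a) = 1.37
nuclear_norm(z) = 0.92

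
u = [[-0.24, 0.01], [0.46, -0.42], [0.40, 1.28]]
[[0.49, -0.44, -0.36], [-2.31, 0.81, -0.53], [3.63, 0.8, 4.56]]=u@[[-1.89, 1.82, 1.63], [3.43, 0.06, 3.05]]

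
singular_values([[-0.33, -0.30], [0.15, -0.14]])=[0.45, 0.2]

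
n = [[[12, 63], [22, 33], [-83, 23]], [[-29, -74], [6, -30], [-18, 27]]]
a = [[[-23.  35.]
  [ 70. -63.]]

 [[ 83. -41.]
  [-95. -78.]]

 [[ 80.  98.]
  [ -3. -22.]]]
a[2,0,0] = 80.0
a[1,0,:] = [83.0, -41.0]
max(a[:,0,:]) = 98.0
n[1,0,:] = [-29, -74]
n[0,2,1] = 23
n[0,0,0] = 12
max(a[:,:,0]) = 83.0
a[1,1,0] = -95.0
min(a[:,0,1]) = -41.0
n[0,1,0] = 22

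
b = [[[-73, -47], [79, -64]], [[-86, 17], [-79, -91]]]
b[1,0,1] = 17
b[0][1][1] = -64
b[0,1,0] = 79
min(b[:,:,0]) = -86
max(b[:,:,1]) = 17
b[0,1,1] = -64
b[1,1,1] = -91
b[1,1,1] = -91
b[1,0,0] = -86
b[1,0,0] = -86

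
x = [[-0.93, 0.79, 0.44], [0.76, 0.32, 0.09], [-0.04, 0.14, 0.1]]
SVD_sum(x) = [[-1.06, 0.61, 0.37], [0.38, -0.22, -0.13], [-0.11, 0.06, 0.04]] + [[0.13, 0.18, 0.08], [0.38, 0.53, 0.22], [0.07, 0.09, 0.04]] + [[-0.0, 0.0, -0.0], [-0.00, 0.00, -0.00], [0.00, -0.01, 0.02]]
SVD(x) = [[-0.94,-0.32,-0.14], [0.33,-0.94,-0.12], [-0.09,-0.16,0.98]] @ diag([1.3597935684043208, 0.7430120957913363, 0.028186465440164073]) @ [[0.83,-0.48,-0.29], [-0.55,-0.77,-0.32], [0.07,-0.43,0.90]]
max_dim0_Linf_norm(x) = 0.93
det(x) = -0.03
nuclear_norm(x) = 2.13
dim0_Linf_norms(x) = [0.93, 0.79, 0.44]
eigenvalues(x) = [-1.28, 0.74, 0.03]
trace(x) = -0.51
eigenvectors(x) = [[0.90, -0.46, 0.06], [-0.43, -0.87, -0.43], [0.07, -0.16, 0.90]]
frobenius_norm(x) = 1.55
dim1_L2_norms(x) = [1.3, 0.83, 0.18]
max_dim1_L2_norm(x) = 1.3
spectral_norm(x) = 1.36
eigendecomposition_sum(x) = [[-1.06, 0.5, 0.31], [0.51, -0.24, -0.15], [-0.08, 0.04, 0.02]] + [[0.13, 0.29, 0.13], [0.25, 0.56, 0.25], [0.05, 0.1, 0.05]] + [[-0.00, -0.0, 0.0],[0.00, 0.0, -0.01],[-0.0, -0.00, 0.03]]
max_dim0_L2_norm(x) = 1.2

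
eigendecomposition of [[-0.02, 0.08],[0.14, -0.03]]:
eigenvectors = [[0.62, -0.58], [0.78, 0.81]]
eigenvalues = [0.08, -0.13]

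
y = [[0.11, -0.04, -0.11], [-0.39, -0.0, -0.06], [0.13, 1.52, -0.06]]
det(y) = 0.08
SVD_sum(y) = [[-0.00, -0.03, 0.0],[-0.00, -0.03, 0.00],[0.14, 1.52, -0.06]] + [[0.10, -0.01, 0.01], [-0.39, 0.03, -0.03], [-0.01, 0.0, -0.0]] + [[0.01, -0.01, -0.12], [0.0, -0.0, -0.03], [0.00, -0.00, -0.00]]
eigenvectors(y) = [[(-0.41+0j), (0.09+0.18j), (0.09-0.18j)], [0.28+0.00j, -0.07+0.25j, -0.07-0.25j], [(0.87+0j), (0.94+0j), 0.94-0.00j]]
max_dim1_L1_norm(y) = 1.71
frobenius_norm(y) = 1.59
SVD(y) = [[0.02, 0.26, -0.97], [0.02, -0.97, -0.26], [-1.00, -0.02, -0.02]] @ diag([1.5272794411091282, 0.4056818150705719, 0.12344947827526291]) @ [[-0.09,-1.0,0.04], [0.99,-0.09,0.08], [-0.07,0.04,1.0]]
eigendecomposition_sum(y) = [[0.20+0.00j, -0.15+0.00j, (-0.03+0j)],[(-0.14+0j), (0.1+0j), (0.02-0j)],[-0.44+0.00j, (0.32+0j), (0.07-0j)]] + [[-0.05+0.09j, 0.05+0.12j, -0.04+0.01j],[(-0.12+0.04j), (-0.05+0.16j), -0.04-0.03j],[0.28+0.39j, 0.60+0.02j, (-0.06+0.17j)]] + [[-0.05-0.09j, (0.05-0.12j), -0.04-0.01j], [-0.12-0.04j, (-0.05-0.16j), (-0.04+0.03j)], [0.28-0.39j, 0.60-0.02j, (-0.06-0.17j)]]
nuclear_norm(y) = 2.06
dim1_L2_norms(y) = [0.16, 0.39, 1.53]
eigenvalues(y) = [(0.37+0j), (-0.16+0.42j), (-0.16-0.42j)]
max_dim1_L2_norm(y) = 1.53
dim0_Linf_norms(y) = [0.39, 1.52, 0.11]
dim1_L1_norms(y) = [0.26, 0.45, 1.71]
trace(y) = 0.05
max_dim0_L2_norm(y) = 1.52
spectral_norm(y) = 1.53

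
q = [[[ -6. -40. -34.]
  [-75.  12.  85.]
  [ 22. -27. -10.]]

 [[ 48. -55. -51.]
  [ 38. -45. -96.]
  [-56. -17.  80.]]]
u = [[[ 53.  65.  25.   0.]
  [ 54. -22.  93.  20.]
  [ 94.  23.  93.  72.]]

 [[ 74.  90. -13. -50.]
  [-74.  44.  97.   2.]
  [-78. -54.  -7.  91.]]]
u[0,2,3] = 72.0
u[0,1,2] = 93.0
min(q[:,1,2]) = -96.0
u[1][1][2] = 97.0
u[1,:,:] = [[74.0, 90.0, -13.0, -50.0], [-74.0, 44.0, 97.0, 2.0], [-78.0, -54.0, -7.0, 91.0]]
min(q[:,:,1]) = -55.0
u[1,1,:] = [-74.0, 44.0, 97.0, 2.0]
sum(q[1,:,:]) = -154.0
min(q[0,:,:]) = -75.0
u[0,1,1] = -22.0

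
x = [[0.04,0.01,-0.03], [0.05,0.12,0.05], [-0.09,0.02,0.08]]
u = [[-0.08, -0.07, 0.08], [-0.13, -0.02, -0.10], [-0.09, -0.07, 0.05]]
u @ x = [[-0.01, -0.01, 0.01], [0.00, -0.01, -0.01], [-0.01, -0.01, 0.0]]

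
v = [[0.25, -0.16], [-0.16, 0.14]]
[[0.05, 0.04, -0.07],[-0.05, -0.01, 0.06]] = v @ [[-0.12, 0.41, -0.05], [-0.47, 0.41, 0.35]]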